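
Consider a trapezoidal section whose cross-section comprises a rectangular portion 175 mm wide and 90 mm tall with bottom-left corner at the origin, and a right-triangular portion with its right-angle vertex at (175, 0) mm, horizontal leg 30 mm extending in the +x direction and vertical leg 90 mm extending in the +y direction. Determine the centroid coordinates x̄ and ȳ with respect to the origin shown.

x̄ = 95.20 mm, ȳ = 43.82 mm

rectangular portion: A = 175 × 90 = 15750.00, centroid at (87.50, 45.00).
triangular portion: A = ½·30·90 = 1350.00, centroid at (185.00, 30.00).
ΣA = 17100.00 mm², ΣAx̄ = 1627875.00 mm³, ΣAȳ = 749250.00 mm³.
x̄ = 1627875.00/17100.00 = 95.20 mm; ȳ = 749250.00/17100.00 = 43.82 mm.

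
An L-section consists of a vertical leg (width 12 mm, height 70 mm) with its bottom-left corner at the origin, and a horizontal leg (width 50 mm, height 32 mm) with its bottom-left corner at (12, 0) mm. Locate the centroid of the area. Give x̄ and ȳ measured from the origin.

vertical leg: A = 12 × 70 = 840.00, centroid at (6.00, 35.00).
horizontal leg: A = 50 × 32 = 1600.00, centroid at (37.00, 16.00).
ΣA = 2440.00 mm²
ΣAx̄ = (840.00)(6.00) + (1600.00)(37.00) = 64240.00 mm³
ΣAȳ = (840.00)(35.00) + (1600.00)(16.00) = 55000.00 mm³
x̄ = 64240.00 / 2440.00 = 26.33 mm
ȳ = 55000.00 / 2440.00 = 22.54 mm

x̄ = 26.33 mm, ȳ = 22.54 mm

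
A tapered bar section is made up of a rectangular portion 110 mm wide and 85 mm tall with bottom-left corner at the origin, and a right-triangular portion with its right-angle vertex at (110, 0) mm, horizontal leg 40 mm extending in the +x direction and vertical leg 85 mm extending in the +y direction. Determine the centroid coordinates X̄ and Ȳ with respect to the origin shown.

X̄ = 65.51 mm, Ȳ = 40.32 mm

Part | A | x̄ᵢ | ȳᵢ | A·x̄ᵢ | A·ȳᵢ
rectangular portion | 9350.00 | 55.00 | 42.50 | 514250.00 | 397375.00
triangular portion | 1700.00 | 123.33 | 28.33 | 209666.67 | 48166.67
Σ | 11050.00 |  |  | 723916.67 | 445541.67
X̄ = 723916.67 / 11050.00 = 65.51 mm
Ȳ = 445541.67 / 11050.00 = 40.32 mm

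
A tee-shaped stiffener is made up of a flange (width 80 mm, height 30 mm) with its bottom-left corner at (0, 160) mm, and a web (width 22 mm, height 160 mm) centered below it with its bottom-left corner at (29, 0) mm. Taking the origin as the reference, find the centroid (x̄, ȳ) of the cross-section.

web: A = 22 × 160 = 3520.00, centroid at (40.00, 80.00).
flange: A = 80 × 30 = 2400.00, centroid at (40.00, 175.00).
ΣA = 5920.00 mm²
ΣAx̄ = (3520.00)(40.00) + (2400.00)(40.00) = 236800.00 mm³
ΣAȳ = (3520.00)(80.00) + (2400.00)(175.00) = 701600.00 mm³
x̄ = 236800.00 / 5920.00 = 40.00 mm
ȳ = 701600.00 / 5920.00 = 118.51 mm

x̄ = 40.00 mm, ȳ = 118.51 mm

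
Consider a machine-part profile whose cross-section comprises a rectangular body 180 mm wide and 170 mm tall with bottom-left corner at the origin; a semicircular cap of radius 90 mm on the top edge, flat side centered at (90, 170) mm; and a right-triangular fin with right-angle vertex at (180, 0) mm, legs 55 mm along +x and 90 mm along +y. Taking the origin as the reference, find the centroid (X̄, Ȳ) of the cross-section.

rectangular body: A = 180 × 170 = 30600.00, centroid at (90.00, 85.00).
semicircular top: A = ½π·90² = 12723.45, centroid at (90.00, 208.20).
triangular fin: A = ½·55·90 = 2475.00, centroid at (198.33, 30.00).
ΣA = 45798.45 mm²
ΣAX̄ = (30600.00)(90.00) + (12723.45)(90.00) + (2475.00)(198.33) = 4389985.52 mm³
ΣAȲ = (30600.00)(85.00) + (12723.45)(208.20) + (2475.00)(30.00) = 5324236.54 mm³
X̄ = 4389985.52 / 45798.45 = 95.85 mm
Ȳ = 5324236.54 / 45798.45 = 116.25 mm

X̄ = 95.85 mm, Ȳ = 116.25 mm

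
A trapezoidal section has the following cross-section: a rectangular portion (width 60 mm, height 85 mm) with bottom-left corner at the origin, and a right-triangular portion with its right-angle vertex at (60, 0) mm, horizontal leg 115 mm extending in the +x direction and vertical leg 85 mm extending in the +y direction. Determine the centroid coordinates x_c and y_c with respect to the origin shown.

Part | A | x̄ᵢ | ȳᵢ | A·x̄ᵢ | A·ȳᵢ
rectangular portion | 5100.00 | 30.00 | 42.50 | 153000.00 | 216750.00
triangular portion | 4887.50 | 98.33 | 28.33 | 480604.17 | 138479.17
Σ | 9987.50 |  |  | 633604.17 | 355229.17
x_c = 633604.17 / 9987.50 = 63.44 mm
y_c = 355229.17 / 9987.50 = 35.57 mm

x_c = 63.44 mm, y_c = 35.57 mm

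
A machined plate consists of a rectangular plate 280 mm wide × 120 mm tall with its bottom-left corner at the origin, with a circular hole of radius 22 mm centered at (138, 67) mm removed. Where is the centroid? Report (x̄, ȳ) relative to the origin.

plate: A = 280 × 120 = 33600.00, centroid at (140.00, 60.00).
hole: A = −π·22² = -1520.53, centroid at (138.00, 67.00).
ΣA = 32079.47 mm²
ΣAx̄ = (33600.00)(140.00) + (-1520.53)(138.00) = 4494166.74 mm³
ΣAȳ = (33600.00)(60.00) + (-1520.53)(67.00) = 1914124.43 mm³
x̄ = 4494166.74 / 32079.47 = 140.09 mm
ȳ = 1914124.43 / 32079.47 = 59.67 mm

x̄ = 140.09 mm, ȳ = 59.67 mm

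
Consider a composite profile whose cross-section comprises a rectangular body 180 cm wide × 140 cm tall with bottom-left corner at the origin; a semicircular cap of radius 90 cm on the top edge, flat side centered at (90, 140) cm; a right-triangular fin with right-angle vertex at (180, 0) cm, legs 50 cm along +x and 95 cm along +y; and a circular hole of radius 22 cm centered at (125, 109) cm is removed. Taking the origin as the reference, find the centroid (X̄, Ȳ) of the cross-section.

rectangular body: A = 180 × 140 = 25200.00, centroid at (90.00, 70.00).
semicircular top: A = ½π·90² = 12723.45, centroid at (90.00, 178.20).
triangular fin: A = ½·50·95 = 2375.00, centroid at (196.67, 31.67).
hole: A = −π·22² = -1520.53, centroid at (125.00, 109.00).
ΣA = 38777.92 cm², ΣAX̄ = 3690127.50 cm³, ΣAȲ = 3940753.51 cm³.
X̄ = 3690127.50/38777.92 = 95.16 cm; Ȳ = 3940753.51/38777.92 = 101.62 cm.

X̄ = 95.16 cm, Ȳ = 101.62 cm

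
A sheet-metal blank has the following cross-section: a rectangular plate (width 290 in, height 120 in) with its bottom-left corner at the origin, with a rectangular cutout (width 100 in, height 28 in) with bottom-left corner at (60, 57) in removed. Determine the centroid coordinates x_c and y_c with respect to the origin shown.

plate: A = 290 × 120 = 34800.00, centroid at (145.00, 60.00).
hole: A = −(100 × 28) = -2800.00, centroid at (110.00, 71.00).
ΣA = 32000.00 in², ΣAx_c = 4738000.00 in³, ΣAy_c = 1889200.00 in³.
x_c = 4738000.00/32000.00 = 148.06 in; y_c = 1889200.00/32000.00 = 59.04 in.

x_c = 148.06 in, y_c = 59.04 in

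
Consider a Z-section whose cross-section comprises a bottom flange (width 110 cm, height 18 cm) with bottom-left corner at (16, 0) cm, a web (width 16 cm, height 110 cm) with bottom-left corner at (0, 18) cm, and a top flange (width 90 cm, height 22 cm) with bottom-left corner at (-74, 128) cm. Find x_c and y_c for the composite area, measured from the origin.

x_c = 17.00 cm, y_c = 73.69 cm

bottom flange: A = 110 × 18 = 1980.00, centroid at (71.00, 9.00).
web: A = 16 × 110 = 1760.00, centroid at (8.00, 73.00).
top flange: A = 90 × 22 = 1980.00, centroid at (-29.00, 139.00).
ΣA = 5720.00 cm²
ΣAx_c = (1980.00)(71.00) + (1760.00)(8.00) + (1980.00)(-29.00) = 97240.00 cm³
ΣAy_c = (1980.00)(9.00) + (1760.00)(73.00) + (1980.00)(139.00) = 421520.00 cm³
x_c = 97240.00 / 5720.00 = 17.00 cm
y_c = 421520.00 / 5720.00 = 73.69 cm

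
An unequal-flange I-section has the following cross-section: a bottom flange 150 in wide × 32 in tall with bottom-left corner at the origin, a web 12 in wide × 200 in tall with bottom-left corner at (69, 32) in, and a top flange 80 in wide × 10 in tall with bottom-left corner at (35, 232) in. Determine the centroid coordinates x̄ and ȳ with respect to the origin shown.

x̄ = 75.00 in, ȳ = 72.90 in

Part | A | x̄ᵢ | ȳᵢ | A·x̄ᵢ | A·ȳᵢ
bottom flange | 4800.00 | 75.00 | 16.00 | 360000.00 | 76800.00
web | 2400.00 | 75.00 | 132.00 | 180000.00 | 316800.00
top flange | 800.00 | 75.00 | 237.00 | 60000.00 | 189600.00
Σ | 8000.00 |  |  | 600000.00 | 583200.00
x̄ = 600000.00 / 8000.00 = 75.00 in
ȳ = 583200.00 / 8000.00 = 72.90 in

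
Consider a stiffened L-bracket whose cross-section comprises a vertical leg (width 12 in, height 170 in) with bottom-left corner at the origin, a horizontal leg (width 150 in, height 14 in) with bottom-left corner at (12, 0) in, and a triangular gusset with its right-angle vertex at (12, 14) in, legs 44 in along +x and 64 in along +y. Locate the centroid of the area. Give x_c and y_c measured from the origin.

Part | A | x̄ᵢ | ȳᵢ | A·x̄ᵢ | A·ȳᵢ
vertical leg | 2040.00 | 6.00 | 85.00 | 12240.00 | 173400.00
horizontal leg | 2100.00 | 87.00 | 7.00 | 182700.00 | 14700.00
gusset | 1408.00 | 26.67 | 35.33 | 37546.67 | 49749.33
Σ | 5548.00 |  |  | 232486.67 | 237849.33
x_c = 232486.67 / 5548.00 = 41.90 in
y_c = 237849.33 / 5548.00 = 42.87 in

x_c = 41.90 in, y_c = 42.87 in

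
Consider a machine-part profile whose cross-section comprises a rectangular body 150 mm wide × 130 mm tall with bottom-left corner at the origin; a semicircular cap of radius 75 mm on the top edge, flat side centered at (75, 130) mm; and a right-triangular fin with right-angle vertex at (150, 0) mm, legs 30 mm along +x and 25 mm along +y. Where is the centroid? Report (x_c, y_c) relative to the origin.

x_c = 76.11 mm, y_c = 94.06 mm

Part | A | x̄ᵢ | ȳᵢ | A·x̄ᵢ | A·ȳᵢ
rectangular body | 19500.00 | 75.00 | 65.00 | 1462500.00 | 1267500.00
semicircular top | 8835.73 | 75.00 | 161.83 | 662679.70 | 1429894.81
triangular fin | 375.00 | 160.00 | 8.33 | 60000.00 | 3125.00
Σ | 28710.73 |  |  | 2185179.70 | 2700519.81
x_c = 2185179.70 / 28710.73 = 76.11 mm
y_c = 2700519.81 / 28710.73 = 94.06 mm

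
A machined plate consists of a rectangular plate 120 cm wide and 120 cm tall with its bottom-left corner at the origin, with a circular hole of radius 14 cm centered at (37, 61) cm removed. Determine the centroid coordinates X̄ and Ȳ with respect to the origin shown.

plate: A = 120 × 120 = 14400.00, centroid at (60.00, 60.00).
hole: A = −π·14² = -615.75, centroid at (37.00, 61.00).
ΣA = 13784.25 cm², ΣAX̄ = 841217.17 cm³, ΣAȲ = 826439.12 cm³.
X̄ = 841217.17/13784.25 = 61.03 cm; Ȳ = 826439.12/13784.25 = 59.96 cm.

X̄ = 61.03 cm, Ȳ = 59.96 cm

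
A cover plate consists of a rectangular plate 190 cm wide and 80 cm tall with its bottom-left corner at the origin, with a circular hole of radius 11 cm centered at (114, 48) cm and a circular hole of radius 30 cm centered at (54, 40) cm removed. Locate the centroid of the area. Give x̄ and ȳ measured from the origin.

x̄ = 104.06 cm, ȳ = 39.75 cm

plate: A = 190 × 80 = 15200.00, centroid at (95.00, 40.00).
hole 1: A = −π·11² = -380.13, centroid at (114.00, 48.00).
hole 2: A = −π·30² = -2827.43, centroid at (54.00, 40.00).
ΣA = 11992.43 cm², ΣAx̄ = 1247983.47 cm³, ΣAȳ = 476656.29 cm³.
x̄ = 1247983.47/11992.43 = 104.06 cm; ȳ = 476656.29/11992.43 = 39.75 cm.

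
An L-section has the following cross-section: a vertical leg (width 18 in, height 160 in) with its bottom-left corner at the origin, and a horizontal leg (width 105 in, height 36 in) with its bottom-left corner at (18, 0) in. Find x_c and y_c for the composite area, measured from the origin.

Part | A | x̄ᵢ | ȳᵢ | A·x̄ᵢ | A·ȳᵢ
vertical leg | 2880.00 | 9.00 | 80.00 | 25920.00 | 230400.00
horizontal leg | 3780.00 | 70.50 | 18.00 | 266490.00 | 68040.00
Σ | 6660.00 |  |  | 292410.00 | 298440.00
x_c = 292410.00 / 6660.00 = 43.91 in
y_c = 298440.00 / 6660.00 = 44.81 in

x_c = 43.91 in, y_c = 44.81 in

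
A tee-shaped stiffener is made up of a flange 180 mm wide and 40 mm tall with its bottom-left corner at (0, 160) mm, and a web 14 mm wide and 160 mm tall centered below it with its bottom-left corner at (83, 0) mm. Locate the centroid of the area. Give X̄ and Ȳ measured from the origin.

X̄ = 90.00 mm, Ȳ = 156.27 mm

web: A = 14 × 160 = 2240.00, centroid at (90.00, 80.00).
flange: A = 180 × 40 = 7200.00, centroid at (90.00, 180.00).
ΣA = 9440.00 mm²
ΣAX̄ = (2240.00)(90.00) + (7200.00)(90.00) = 849600.00 mm³
ΣAȲ = (2240.00)(80.00) + (7200.00)(180.00) = 1475200.00 mm³
X̄ = 849600.00 / 9440.00 = 90.00 mm
Ȳ = 1475200.00 / 9440.00 = 156.27 mm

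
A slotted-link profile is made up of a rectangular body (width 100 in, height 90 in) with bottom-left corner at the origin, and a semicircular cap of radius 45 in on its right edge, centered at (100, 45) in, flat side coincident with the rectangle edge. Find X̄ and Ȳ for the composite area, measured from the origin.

rectangular body: A = 100 × 90 = 9000.00, centroid at (50.00, 45.00).
semicircular end: A = ½π·45² = 3180.86, centroid at (119.10, 45.00).
ΣA = 12180.86 in², ΣAX̄ = 828836.26 in³, ΣAȲ = 548138.82 in³.
X̄ = 828836.26/12180.86 = 68.04 in; Ȳ = 548138.82/12180.86 = 45.00 in.

X̄ = 68.04 in, Ȳ = 45.00 in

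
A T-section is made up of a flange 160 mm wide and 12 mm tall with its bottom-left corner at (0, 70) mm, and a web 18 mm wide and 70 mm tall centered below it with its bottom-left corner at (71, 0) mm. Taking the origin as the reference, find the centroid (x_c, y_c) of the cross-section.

x_c = 80.00 mm, y_c = 59.75 mm

web: A = 18 × 70 = 1260.00, centroid at (80.00, 35.00).
flange: A = 160 × 12 = 1920.00, centroid at (80.00, 76.00).
ΣA = 3180.00 mm²
ΣAx_c = (1260.00)(80.00) + (1920.00)(80.00) = 254400.00 mm³
ΣAy_c = (1260.00)(35.00) + (1920.00)(76.00) = 190020.00 mm³
x_c = 254400.00 / 3180.00 = 80.00 mm
y_c = 190020.00 / 3180.00 = 59.75 mm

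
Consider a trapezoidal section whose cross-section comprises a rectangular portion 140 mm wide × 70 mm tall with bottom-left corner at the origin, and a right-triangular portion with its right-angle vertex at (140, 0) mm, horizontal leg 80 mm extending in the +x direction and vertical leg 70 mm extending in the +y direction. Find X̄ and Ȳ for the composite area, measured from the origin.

X̄ = 91.48 mm, Ȳ = 32.41 mm

rectangular portion: A = 140 × 70 = 9800.00, centroid at (70.00, 35.00).
triangular portion: A = ½·80·70 = 2800.00, centroid at (166.67, 23.33).
ΣA = 12600.00 mm², ΣAX̄ = 1152666.67 mm³, ΣAȲ = 408333.33 mm³.
X̄ = 1152666.67/12600.00 = 91.48 mm; Ȳ = 408333.33/12600.00 = 32.41 mm.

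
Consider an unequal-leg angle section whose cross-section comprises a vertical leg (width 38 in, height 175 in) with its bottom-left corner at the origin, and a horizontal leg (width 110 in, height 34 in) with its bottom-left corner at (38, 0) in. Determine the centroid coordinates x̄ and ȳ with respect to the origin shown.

x̄ = 45.64 in, ȳ = 62.12 in

Part | A | x̄ᵢ | ȳᵢ | A·x̄ᵢ | A·ȳᵢ
vertical leg | 6650.00 | 19.00 | 87.50 | 126350.00 | 581875.00
horizontal leg | 3740.00 | 93.00 | 17.00 | 347820.00 | 63580.00
Σ | 10390.00 |  |  | 474170.00 | 645455.00
x̄ = 474170.00 / 10390.00 = 45.64 in
ȳ = 645455.00 / 10390.00 = 62.12 in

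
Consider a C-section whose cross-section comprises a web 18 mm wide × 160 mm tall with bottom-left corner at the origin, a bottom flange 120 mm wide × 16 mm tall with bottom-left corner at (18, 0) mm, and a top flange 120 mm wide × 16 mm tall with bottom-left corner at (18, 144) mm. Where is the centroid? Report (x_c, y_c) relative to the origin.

x_c = 48.43 mm, y_c = 80.00 mm

Part | A | x̄ᵢ | ȳᵢ | A·x̄ᵢ | A·ȳᵢ
web | 2880.00 | 9.00 | 80.00 | 25920.00 | 230400.00
bottom flange | 1920.00 | 78.00 | 8.00 | 149760.00 | 15360.00
top flange | 1920.00 | 78.00 | 152.00 | 149760.00 | 291840.00
Σ | 6720.00 |  |  | 325440.00 | 537600.00
x_c = 325440.00 / 6720.00 = 48.43 mm
y_c = 537600.00 / 6720.00 = 80.00 mm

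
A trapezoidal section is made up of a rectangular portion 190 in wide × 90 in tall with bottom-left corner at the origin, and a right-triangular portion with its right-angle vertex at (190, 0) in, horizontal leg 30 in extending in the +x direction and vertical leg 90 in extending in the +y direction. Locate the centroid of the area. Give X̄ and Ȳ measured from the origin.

rectangular portion: A = 190 × 90 = 17100.00, centroid at (95.00, 45.00).
triangular portion: A = ½·30·90 = 1350.00, centroid at (200.00, 30.00).
ΣA = 18450.00 in²
ΣAX̄ = (17100.00)(95.00) + (1350.00)(200.00) = 1894500.00 in³
ΣAȲ = (17100.00)(45.00) + (1350.00)(30.00) = 810000.00 in³
X̄ = 1894500.00 / 18450.00 = 102.68 in
Ȳ = 810000.00 / 18450.00 = 43.90 in

X̄ = 102.68 in, Ȳ = 43.90 in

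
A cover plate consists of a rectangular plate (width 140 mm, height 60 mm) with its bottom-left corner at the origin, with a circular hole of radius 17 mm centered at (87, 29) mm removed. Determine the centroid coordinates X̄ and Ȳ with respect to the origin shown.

X̄ = 67.94 mm, Ȳ = 30.12 mm

plate: A = 140 × 60 = 8400.00, centroid at (70.00, 30.00).
hole: A = −π·17² = -907.92, centroid at (87.00, 29.00).
ΣA = 7492.08 mm², ΣAX̄ = 509010.94 mm³, ΣAȲ = 225670.31 mm³.
X̄ = 509010.94/7492.08 = 67.94 mm; Ȳ = 225670.31/7492.08 = 30.12 mm.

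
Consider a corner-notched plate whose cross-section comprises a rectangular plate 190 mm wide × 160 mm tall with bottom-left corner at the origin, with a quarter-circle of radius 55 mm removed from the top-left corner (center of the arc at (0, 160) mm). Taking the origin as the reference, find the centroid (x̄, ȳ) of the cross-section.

x̄ = 101.07 mm, ȳ = 75.20 mm

plate: A = 190 × 160 = 30400.00, centroid at (95.00, 80.00).
removed quarter-circle: A = −¼π·55² = -2375.83, centroid at (23.34, 136.66).
ΣA = 28024.17 mm², ΣAx̄ = 2832541.67 mm³, ΣAȳ = 2107325.62 mm³.
x̄ = 2832541.67/28024.17 = 101.07 mm; ȳ = 2107325.62/28024.17 = 75.20 mm.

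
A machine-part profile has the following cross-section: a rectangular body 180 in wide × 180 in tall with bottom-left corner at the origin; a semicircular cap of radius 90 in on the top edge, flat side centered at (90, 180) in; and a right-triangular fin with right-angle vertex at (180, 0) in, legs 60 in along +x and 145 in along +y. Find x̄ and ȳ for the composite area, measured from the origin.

rectangular body: A = 180 × 180 = 32400.00, centroid at (90.00, 90.00).
semicircular top: A = ½π·90² = 12723.45, centroid at (90.00, 218.20).
triangular fin: A = ½·60·145 = 4350.00, centroid at (200.00, 48.33).
ΣA = 49473.45 in², ΣAx̄ = 4931110.52 in³, ΣAȳ = 5902471.04 in³.
x̄ = 4931110.52/49473.45 = 99.67 in; ȳ = 5902471.04/49473.45 = 119.31 in.

x̄ = 99.67 in, ȳ = 119.31 in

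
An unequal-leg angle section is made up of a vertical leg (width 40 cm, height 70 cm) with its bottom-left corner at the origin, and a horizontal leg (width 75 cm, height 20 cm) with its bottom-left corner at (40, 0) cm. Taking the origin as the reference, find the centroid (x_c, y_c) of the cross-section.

x_c = 40.06 cm, y_c = 26.28 cm

vertical leg: A = 40 × 70 = 2800.00, centroid at (20.00, 35.00).
horizontal leg: A = 75 × 20 = 1500.00, centroid at (77.50, 10.00).
ΣA = 4300.00 cm², ΣAx_c = 172250.00 cm³, ΣAy_c = 113000.00 cm³.
x_c = 172250.00/4300.00 = 40.06 cm; y_c = 113000.00/4300.00 = 26.28 cm.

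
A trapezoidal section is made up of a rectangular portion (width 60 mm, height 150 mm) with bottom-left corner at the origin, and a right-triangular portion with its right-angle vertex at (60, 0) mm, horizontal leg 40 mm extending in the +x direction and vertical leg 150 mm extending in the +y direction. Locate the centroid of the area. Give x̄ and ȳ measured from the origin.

Part | A | x̄ᵢ | ȳᵢ | A·x̄ᵢ | A·ȳᵢ
rectangular portion | 9000.00 | 30.00 | 75.00 | 270000.00 | 675000.00
triangular portion | 3000.00 | 73.33 | 50.00 | 220000.00 | 150000.00
Σ | 12000.00 |  |  | 490000.00 | 825000.00
x̄ = 490000.00 / 12000.00 = 40.83 mm
ȳ = 825000.00 / 12000.00 = 68.75 mm

x̄ = 40.83 mm, ȳ = 68.75 mm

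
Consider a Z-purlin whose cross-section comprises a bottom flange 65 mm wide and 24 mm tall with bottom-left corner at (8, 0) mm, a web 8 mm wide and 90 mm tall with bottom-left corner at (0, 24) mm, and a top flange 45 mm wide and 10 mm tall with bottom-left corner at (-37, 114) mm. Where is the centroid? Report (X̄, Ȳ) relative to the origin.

X̄ = 21.81 mm, Ȳ = 44.67 mm

bottom flange: A = 65 × 24 = 1560.00, centroid at (40.50, 12.00).
web: A = 8 × 90 = 720.00, centroid at (4.00, 69.00).
top flange: A = 45 × 10 = 450.00, centroid at (-14.50, 119.00).
ΣA = 2730.00 mm²
ΣAX̄ = (1560.00)(40.50) + (720.00)(4.00) + (450.00)(-14.50) = 59535.00 mm³
ΣAȲ = (1560.00)(12.00) + (720.00)(69.00) + (450.00)(119.00) = 121950.00 mm³
X̄ = 59535.00 / 2730.00 = 21.81 mm
Ȳ = 121950.00 / 2730.00 = 44.67 mm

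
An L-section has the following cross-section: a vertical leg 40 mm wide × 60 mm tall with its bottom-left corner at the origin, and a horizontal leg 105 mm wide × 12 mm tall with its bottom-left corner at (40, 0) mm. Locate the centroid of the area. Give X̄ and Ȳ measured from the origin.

vertical leg: A = 40 × 60 = 2400.00, centroid at (20.00, 30.00).
horizontal leg: A = 105 × 12 = 1260.00, centroid at (92.50, 6.00).
ΣA = 3660.00 mm², ΣAX̄ = 164550.00 mm³, ΣAȲ = 79560.00 mm³.
X̄ = 164550.00/3660.00 = 44.96 mm; Ȳ = 79560.00/3660.00 = 21.74 mm.

X̄ = 44.96 mm, Ȳ = 21.74 mm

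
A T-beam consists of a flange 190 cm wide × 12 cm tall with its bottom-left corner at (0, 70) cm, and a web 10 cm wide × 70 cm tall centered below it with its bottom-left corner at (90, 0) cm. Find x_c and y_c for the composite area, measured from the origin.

x_c = 95.00 cm, y_c = 66.37 cm

web: A = 10 × 70 = 700.00, centroid at (95.00, 35.00).
flange: A = 190 × 12 = 2280.00, centroid at (95.00, 76.00).
ΣA = 2980.00 cm², ΣAx_c = 283100.00 cm³, ΣAy_c = 197780.00 cm³.
x_c = 283100.00/2980.00 = 95.00 cm; y_c = 197780.00/2980.00 = 66.37 cm.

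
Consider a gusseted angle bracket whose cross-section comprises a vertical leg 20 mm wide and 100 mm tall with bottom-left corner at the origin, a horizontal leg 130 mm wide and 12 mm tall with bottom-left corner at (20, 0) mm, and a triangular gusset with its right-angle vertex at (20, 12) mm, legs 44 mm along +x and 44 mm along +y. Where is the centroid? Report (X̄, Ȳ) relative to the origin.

X̄ = 41.11 mm, Ȳ = 29.85 mm

Part | A | x̄ᵢ | ȳᵢ | A·x̄ᵢ | A·ȳᵢ
vertical leg | 2000.00 | 10.00 | 50.00 | 20000.00 | 100000.00
horizontal leg | 1560.00 | 85.00 | 6.00 | 132600.00 | 9360.00
gusset | 968.00 | 34.67 | 26.67 | 33557.33 | 25813.33
Σ | 4528.00 |  |  | 186157.33 | 135173.33
X̄ = 186157.33 / 4528.00 = 41.11 mm
Ȳ = 135173.33 / 4528.00 = 29.85 mm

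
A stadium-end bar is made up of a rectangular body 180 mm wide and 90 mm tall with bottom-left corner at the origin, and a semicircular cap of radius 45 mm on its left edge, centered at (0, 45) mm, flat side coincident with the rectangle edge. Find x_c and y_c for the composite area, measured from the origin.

x_c = 72.09 mm, y_c = 45.00 mm

rectangular body: A = 180 × 90 = 16200.00, centroid at (90.00, 45.00).
semicircular end: A = ½π·45² = 3180.86, centroid at (-19.10, 45.00).
ΣA = 19380.86 mm²
ΣAx_c = (16200.00)(90.00) + (3180.86)(-19.10) = 1397250.00 mm³
ΣAy_c = (16200.00)(45.00) + (3180.86)(45.00) = 872138.82 mm³
x_c = 1397250.00 / 19380.86 = 72.09 mm
y_c = 872138.82 / 19380.86 = 45.00 mm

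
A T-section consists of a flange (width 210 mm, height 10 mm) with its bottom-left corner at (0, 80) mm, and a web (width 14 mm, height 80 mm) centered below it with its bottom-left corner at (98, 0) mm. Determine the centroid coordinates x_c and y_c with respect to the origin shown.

x_c = 105.00 mm, y_c = 69.35 mm

Part | A | x̄ᵢ | ȳᵢ | A·x̄ᵢ | A·ȳᵢ
web | 1120.00 | 105.00 | 40.00 | 117600.00 | 44800.00
flange | 2100.00 | 105.00 | 85.00 | 220500.00 | 178500.00
Σ | 3220.00 |  |  | 338100.00 | 223300.00
x_c = 338100.00 / 3220.00 = 105.00 mm
y_c = 223300.00 / 3220.00 = 69.35 mm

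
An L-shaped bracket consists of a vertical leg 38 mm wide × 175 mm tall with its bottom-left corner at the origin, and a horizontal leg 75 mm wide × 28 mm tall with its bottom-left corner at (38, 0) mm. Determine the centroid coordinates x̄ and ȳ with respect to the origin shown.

x̄ = 32.56 mm, ȳ = 69.86 mm

vertical leg: A = 38 × 175 = 6650.00, centroid at (19.00, 87.50).
horizontal leg: A = 75 × 28 = 2100.00, centroid at (75.50, 14.00).
ΣA = 8750.00 mm², ΣAx̄ = 284900.00 mm³, ΣAȳ = 611275.00 mm³.
x̄ = 284900.00/8750.00 = 32.56 mm; ȳ = 611275.00/8750.00 = 69.86 mm.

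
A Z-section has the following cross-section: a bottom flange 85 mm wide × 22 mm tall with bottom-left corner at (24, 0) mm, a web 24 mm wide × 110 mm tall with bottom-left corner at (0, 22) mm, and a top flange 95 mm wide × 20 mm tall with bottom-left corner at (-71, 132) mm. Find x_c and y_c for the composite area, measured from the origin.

x_c = 17.38 mm, y_c = 77.01 mm

bottom flange: A = 85 × 22 = 1870.00, centroid at (66.50, 11.00).
web: A = 24 × 110 = 2640.00, centroid at (12.00, 77.00).
top flange: A = 95 × 20 = 1900.00, centroid at (-23.50, 142.00).
ΣA = 6410.00 mm²
ΣAx_c = (1870.00)(66.50) + (2640.00)(12.00) + (1900.00)(-23.50) = 111385.00 mm³
ΣAy_c = (1870.00)(11.00) + (2640.00)(77.00) + (1900.00)(142.00) = 493650.00 mm³
x_c = 111385.00 / 6410.00 = 17.38 mm
y_c = 493650.00 / 6410.00 = 77.01 mm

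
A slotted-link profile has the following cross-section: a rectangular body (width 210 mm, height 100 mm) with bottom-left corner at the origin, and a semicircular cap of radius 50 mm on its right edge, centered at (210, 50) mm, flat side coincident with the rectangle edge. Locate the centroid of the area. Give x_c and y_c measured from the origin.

rectangular body: A = 210 × 100 = 21000.00, centroid at (105.00, 50.00).
semicircular end: A = ½π·50² = 3926.99, centroid at (231.22, 50.00).
ΣA = 24926.99 mm²
ΣAx_c = (21000.00)(105.00) + (3926.99)(231.22) = 3113001.40 mm³
ΣAy_c = (21000.00)(50.00) + (3926.99)(50.00) = 1246349.54 mm³
x_c = 3113001.40 / 24926.99 = 124.88 mm
y_c = 1246349.54 / 24926.99 = 50.00 mm

x_c = 124.88 mm, y_c = 50.00 mm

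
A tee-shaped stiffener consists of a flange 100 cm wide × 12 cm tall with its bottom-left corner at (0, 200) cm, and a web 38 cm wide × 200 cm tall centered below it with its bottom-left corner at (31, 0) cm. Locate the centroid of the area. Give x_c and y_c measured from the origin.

Part | A | x̄ᵢ | ȳᵢ | A·x̄ᵢ | A·ȳᵢ
web | 7600.00 | 50.00 | 100.00 | 380000.00 | 760000.00
flange | 1200.00 | 50.00 | 206.00 | 60000.00 | 247200.00
Σ | 8800.00 |  |  | 440000.00 | 1007200.00
x_c = 440000.00 / 8800.00 = 50.00 cm
y_c = 1007200.00 / 8800.00 = 114.45 cm

x_c = 50.00 cm, y_c = 114.45 cm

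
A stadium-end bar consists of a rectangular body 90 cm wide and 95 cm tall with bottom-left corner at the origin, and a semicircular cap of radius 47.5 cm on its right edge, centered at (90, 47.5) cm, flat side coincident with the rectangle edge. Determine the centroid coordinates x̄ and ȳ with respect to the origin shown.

x̄ = 64.09 cm, ȳ = 47.50 cm

Part | A | x̄ᵢ | ȳᵢ | A·x̄ᵢ | A·ȳᵢ
rectangular body | 8550.00 | 45.00 | 47.50 | 384750.00 | 406125.00
semicircular end | 3544.11 | 110.16 | 47.50 | 390417.75 | 168345.19
Σ | 12094.11 |  |  | 775167.75 | 574470.19
x̄ = 775167.75 / 12094.11 = 64.09 cm
ȳ = 574470.19 / 12094.11 = 47.50 cm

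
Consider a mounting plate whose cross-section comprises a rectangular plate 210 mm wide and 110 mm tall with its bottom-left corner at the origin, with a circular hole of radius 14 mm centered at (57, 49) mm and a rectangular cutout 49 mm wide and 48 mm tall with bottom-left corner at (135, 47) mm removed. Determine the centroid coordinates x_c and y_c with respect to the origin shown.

Part | A | x̄ᵢ | ȳᵢ | A·x̄ᵢ | A·ȳᵢ
plate | 23100.00 | 105.00 | 55.00 | 2425500.00 | 1270500.00
hole 1 | -615.75 | 57.00 | 49.00 | -35097.87 | -30171.86
hole 2 | -2352.00 | 159.50 | 71.00 | -375144.00 | -166992.00
Σ | 20132.25 |  |  | 2015258.13 | 1073336.14
x_c = 2015258.13 / 20132.25 = 100.10 mm
y_c = 1073336.14 / 20132.25 = 53.31 mm

x_c = 100.10 mm, y_c = 53.31 mm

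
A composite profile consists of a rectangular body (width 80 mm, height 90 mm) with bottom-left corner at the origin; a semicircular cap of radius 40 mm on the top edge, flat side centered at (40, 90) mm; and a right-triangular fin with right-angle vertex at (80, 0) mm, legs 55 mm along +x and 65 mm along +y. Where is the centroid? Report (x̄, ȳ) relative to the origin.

rectangular body: A = 80 × 90 = 7200.00, centroid at (40.00, 45.00).
semicircular top: A = ½π·40² = 2513.27, centroid at (40.00, 106.98).
triangular fin: A = ½·55·65 = 1787.50, centroid at (98.33, 21.67).
ΣA = 11500.77 mm², ΣAx̄ = 564301.80 mm³, ΣAȳ = 631590.50 mm³.
x̄ = 564301.80/11500.77 = 49.07 mm; ȳ = 631590.50/11500.77 = 54.92 mm.

x̄ = 49.07 mm, ȳ = 54.92 mm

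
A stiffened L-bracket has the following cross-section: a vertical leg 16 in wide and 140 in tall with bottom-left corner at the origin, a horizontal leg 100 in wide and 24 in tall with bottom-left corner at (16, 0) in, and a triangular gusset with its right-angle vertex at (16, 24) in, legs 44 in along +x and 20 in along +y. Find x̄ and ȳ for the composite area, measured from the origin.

vertical leg: A = 16 × 140 = 2240.00, centroid at (8.00, 70.00).
horizontal leg: A = 100 × 24 = 2400.00, centroid at (66.00, 12.00).
gusset: A = ½·44·20 = 440.00, centroid at (30.67, 30.67).
ΣA = 5080.00 in²
ΣAx̄ = (2240.00)(8.00) + (2400.00)(66.00) + (440.00)(30.67) = 189813.33 in³
ΣAȳ = (2240.00)(70.00) + (2400.00)(12.00) + (440.00)(30.67) = 199093.33 in³
x̄ = 189813.33 / 5080.00 = 37.36 in
ȳ = 199093.33 / 5080.00 = 39.19 in

x̄ = 37.36 in, ȳ = 39.19 in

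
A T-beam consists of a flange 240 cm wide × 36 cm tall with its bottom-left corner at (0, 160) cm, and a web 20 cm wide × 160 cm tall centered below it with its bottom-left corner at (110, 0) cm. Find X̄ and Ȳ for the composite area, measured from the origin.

Part | A | x̄ᵢ | ȳᵢ | A·x̄ᵢ | A·ȳᵢ
web | 3200.00 | 120.00 | 80.00 | 384000.00 | 256000.00
flange | 8640.00 | 120.00 | 178.00 | 1036800.00 | 1537920.00
Σ | 11840.00 |  |  | 1420800.00 | 1793920.00
X̄ = 1420800.00 / 11840.00 = 120.00 cm
Ȳ = 1793920.00 / 11840.00 = 151.51 cm

X̄ = 120.00 cm, Ȳ = 151.51 cm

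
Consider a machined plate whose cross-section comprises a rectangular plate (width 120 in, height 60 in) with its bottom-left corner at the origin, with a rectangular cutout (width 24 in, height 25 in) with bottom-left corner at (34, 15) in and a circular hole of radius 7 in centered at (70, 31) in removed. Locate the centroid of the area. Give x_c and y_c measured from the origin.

x_c = 61.06 in, y_c = 30.21 in

plate: A = 120 × 60 = 7200.00, centroid at (60.00, 30.00).
hole 1: A = −(24 × 25) = -600.00, centroid at (46.00, 27.50).
hole 2: A = −π·7² = -153.94, centroid at (70.00, 31.00).
ΣA = 6446.06 in²
ΣAx_c = (7200.00)(60.00) + (-600.00)(46.00) + (-153.94)(70.00) = 393624.34 in³
ΣAy_c = (7200.00)(30.00) + (-600.00)(27.50) + (-153.94)(31.00) = 194727.92 in³
x_c = 393624.34 / 6446.06 = 61.06 in
y_c = 194727.92 / 6446.06 = 30.21 in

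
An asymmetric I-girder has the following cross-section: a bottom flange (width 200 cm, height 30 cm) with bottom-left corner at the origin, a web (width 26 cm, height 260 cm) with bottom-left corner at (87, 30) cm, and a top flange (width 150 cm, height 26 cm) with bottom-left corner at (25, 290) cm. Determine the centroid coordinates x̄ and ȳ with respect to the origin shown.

x̄ = 100.00 cm, ȳ = 141.25 cm

bottom flange: A = 200 × 30 = 6000.00, centroid at (100.00, 15.00).
web: A = 26 × 260 = 6760.00, centroid at (100.00, 160.00).
top flange: A = 150 × 26 = 3900.00, centroid at (100.00, 303.00).
ΣA = 16660.00 cm²
ΣAx̄ = (6000.00)(100.00) + (6760.00)(100.00) + (3900.00)(100.00) = 1666000.00 cm³
ΣAȳ = (6000.00)(15.00) + (6760.00)(160.00) + (3900.00)(303.00) = 2353300.00 cm³
x̄ = 1666000.00 / 16660.00 = 100.00 cm
ȳ = 2353300.00 / 16660.00 = 141.25 cm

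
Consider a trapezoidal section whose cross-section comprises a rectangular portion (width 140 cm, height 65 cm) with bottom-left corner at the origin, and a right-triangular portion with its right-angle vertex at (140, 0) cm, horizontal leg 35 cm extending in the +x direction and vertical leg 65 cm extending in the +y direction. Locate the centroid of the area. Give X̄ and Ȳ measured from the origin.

X̄ = 79.07 cm, Ȳ = 31.30 cm

Part | A | x̄ᵢ | ȳᵢ | A·x̄ᵢ | A·ȳᵢ
rectangular portion | 9100.00 | 70.00 | 32.50 | 637000.00 | 295750.00
triangular portion | 1137.50 | 151.67 | 21.67 | 172520.83 | 24645.83
Σ | 10237.50 |  |  | 809520.83 | 320395.83
X̄ = 809520.83 / 10237.50 = 79.07 cm
Ȳ = 320395.83 / 10237.50 = 31.30 cm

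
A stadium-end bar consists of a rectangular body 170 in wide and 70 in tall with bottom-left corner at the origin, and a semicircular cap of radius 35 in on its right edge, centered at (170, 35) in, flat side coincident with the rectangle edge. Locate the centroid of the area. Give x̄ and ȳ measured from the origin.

rectangular body: A = 170 × 70 = 11900.00, centroid at (85.00, 35.00).
semicircular end: A = ½π·35² = 1924.23, centroid at (184.85, 35.00).
ΣA = 13824.23 in²
ΣAx̄ = (11900.00)(85.00) + (1924.23)(184.85) = 1367201.67 in³
ΣAȳ = (11900.00)(35.00) + (1924.23)(35.00) = 483847.89 in³
x̄ = 1367201.67 / 13824.23 = 98.90 in
ȳ = 483847.89 / 13824.23 = 35.00 in

x̄ = 98.90 in, ȳ = 35.00 in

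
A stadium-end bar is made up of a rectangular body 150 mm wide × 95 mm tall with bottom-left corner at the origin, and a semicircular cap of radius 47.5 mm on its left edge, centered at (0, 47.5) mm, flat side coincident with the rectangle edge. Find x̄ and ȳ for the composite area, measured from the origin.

rectangular body: A = 150 × 95 = 14250.00, centroid at (75.00, 47.50).
semicircular end: A = ½π·47.5² = 3544.11, centroid at (-20.16, 47.50).
ΣA = 17794.11 mm²
ΣAx̄ = (14250.00)(75.00) + (3544.11)(-20.16) = 997302.08 mm³
ΣAȳ = (14250.00)(47.50) + (3544.11)(47.50) = 845220.19 mm³
x̄ = 997302.08 / 17794.11 = 56.05 mm
ȳ = 845220.19 / 17794.11 = 47.50 mm

x̄ = 56.05 mm, ȳ = 47.50 mm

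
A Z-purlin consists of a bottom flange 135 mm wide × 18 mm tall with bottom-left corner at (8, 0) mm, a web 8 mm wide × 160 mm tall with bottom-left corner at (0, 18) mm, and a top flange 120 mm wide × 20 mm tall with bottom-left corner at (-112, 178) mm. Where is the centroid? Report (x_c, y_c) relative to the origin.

Part | A | x̄ᵢ | ȳᵢ | A·x̄ᵢ | A·ȳᵢ
bottom flange | 2430.00 | 75.50 | 9.00 | 183465.00 | 21870.00
web | 1280.00 | 4.00 | 98.00 | 5120.00 | 125440.00
top flange | 2400.00 | -52.00 | 188.00 | -124800.00 | 451200.00
Σ | 6110.00 |  |  | 63785.00 | 598510.00
x_c = 63785.00 / 6110.00 = 10.44 mm
y_c = 598510.00 / 6110.00 = 97.96 mm

x_c = 10.44 mm, y_c = 97.96 mm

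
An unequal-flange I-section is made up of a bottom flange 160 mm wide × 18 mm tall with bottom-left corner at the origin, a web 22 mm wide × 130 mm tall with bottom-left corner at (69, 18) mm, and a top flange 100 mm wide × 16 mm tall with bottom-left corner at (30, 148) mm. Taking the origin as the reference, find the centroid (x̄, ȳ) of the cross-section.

bottom flange: A = 160 × 18 = 2880.00, centroid at (80.00, 9.00).
web: A = 22 × 130 = 2860.00, centroid at (80.00, 83.00).
top flange: A = 100 × 16 = 1600.00, centroid at (80.00, 156.00).
ΣA = 7340.00 mm²
ΣAx̄ = (2880.00)(80.00) + (2860.00)(80.00) + (1600.00)(80.00) = 587200.00 mm³
ΣAȳ = (2880.00)(9.00) + (2860.00)(83.00) + (1600.00)(156.00) = 512900.00 mm³
x̄ = 587200.00 / 7340.00 = 80.00 mm
ȳ = 512900.00 / 7340.00 = 69.88 mm

x̄ = 80.00 mm, ȳ = 69.88 mm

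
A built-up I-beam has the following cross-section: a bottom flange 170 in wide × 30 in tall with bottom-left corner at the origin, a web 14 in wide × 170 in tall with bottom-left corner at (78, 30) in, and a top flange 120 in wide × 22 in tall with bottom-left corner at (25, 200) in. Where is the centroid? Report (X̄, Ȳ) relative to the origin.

X̄ = 85.00 in, Ȳ = 89.65 in

bottom flange: A = 170 × 30 = 5100.00, centroid at (85.00, 15.00).
web: A = 14 × 170 = 2380.00, centroid at (85.00, 115.00).
top flange: A = 120 × 22 = 2640.00, centroid at (85.00, 211.00).
ΣA = 10120.00 in², ΣAX̄ = 860200.00 in³, ΣAȲ = 907240.00 in³.
X̄ = 860200.00/10120.00 = 85.00 in; Ȳ = 907240.00/10120.00 = 89.65 in.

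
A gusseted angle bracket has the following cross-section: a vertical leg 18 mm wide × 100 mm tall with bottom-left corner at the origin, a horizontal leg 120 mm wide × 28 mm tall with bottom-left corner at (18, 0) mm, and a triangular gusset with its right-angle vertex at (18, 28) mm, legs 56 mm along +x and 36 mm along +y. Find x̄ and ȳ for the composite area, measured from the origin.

x̄ = 51.11 mm, ȳ = 28.75 mm

vertical leg: A = 18 × 100 = 1800.00, centroid at (9.00, 50.00).
horizontal leg: A = 120 × 28 = 3360.00, centroid at (78.00, 14.00).
gusset: A = ½·56·36 = 1008.00, centroid at (36.67, 40.00).
ΣA = 6168.00 mm², ΣAx̄ = 315240.00 mm³, ΣAȳ = 177360.00 mm³.
x̄ = 315240.00/6168.00 = 51.11 mm; ȳ = 177360.00/6168.00 = 28.75 mm.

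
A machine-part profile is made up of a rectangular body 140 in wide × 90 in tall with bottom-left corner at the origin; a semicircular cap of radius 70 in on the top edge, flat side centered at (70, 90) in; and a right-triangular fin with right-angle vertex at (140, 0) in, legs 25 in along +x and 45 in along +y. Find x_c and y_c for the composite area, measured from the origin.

Part | A | x̄ᵢ | ȳᵢ | A·x̄ᵢ | A·ȳᵢ
rectangular body | 12600.00 | 70.00 | 45.00 | 882000.00 | 567000.00
semicircular top | 7696.90 | 70.00 | 119.71 | 538783.14 | 921387.85
triangular fin | 562.50 | 148.33 | 15.00 | 83437.50 | 8437.50
Σ | 20859.40 |  |  | 1504220.64 | 1496825.35
x_c = 1504220.64 / 20859.40 = 72.11 in
y_c = 1496825.35 / 20859.40 = 71.76 in

x_c = 72.11 in, y_c = 71.76 in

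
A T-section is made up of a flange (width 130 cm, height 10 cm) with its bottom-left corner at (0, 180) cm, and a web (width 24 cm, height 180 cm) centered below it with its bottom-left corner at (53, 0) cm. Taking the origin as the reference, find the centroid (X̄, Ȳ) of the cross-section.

X̄ = 65.00 cm, Ȳ = 111.98 cm

web: A = 24 × 180 = 4320.00, centroid at (65.00, 90.00).
flange: A = 130 × 10 = 1300.00, centroid at (65.00, 185.00).
ΣA = 5620.00 cm²
ΣAX̄ = (4320.00)(65.00) + (1300.00)(65.00) = 365300.00 cm³
ΣAȲ = (4320.00)(90.00) + (1300.00)(185.00) = 629300.00 cm³
X̄ = 365300.00 / 5620.00 = 65.00 cm
Ȳ = 629300.00 / 5620.00 = 111.98 cm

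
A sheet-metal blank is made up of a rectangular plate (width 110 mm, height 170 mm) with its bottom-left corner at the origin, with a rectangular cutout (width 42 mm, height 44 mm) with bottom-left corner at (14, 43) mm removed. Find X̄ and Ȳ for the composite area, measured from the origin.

plate: A = 110 × 170 = 18700.00, centroid at (55.00, 85.00).
hole: A = −(42 × 44) = -1848.00, centroid at (35.00, 65.00).
ΣA = 16852.00 mm²
ΣAX̄ = (18700.00)(55.00) + (-1848.00)(35.00) = 963820.00 mm³
ΣAȲ = (18700.00)(85.00) + (-1848.00)(65.00) = 1469380.00 mm³
X̄ = 963820.00 / 16852.00 = 57.19 mm
Ȳ = 1469380.00 / 16852.00 = 87.19 mm

X̄ = 57.19 mm, Ȳ = 87.19 mm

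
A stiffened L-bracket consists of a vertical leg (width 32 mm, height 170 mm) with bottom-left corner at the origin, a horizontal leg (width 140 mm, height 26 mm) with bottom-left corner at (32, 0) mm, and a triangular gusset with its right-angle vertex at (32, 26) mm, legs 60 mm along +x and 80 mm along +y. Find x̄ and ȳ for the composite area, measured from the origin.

vertical leg: A = 32 × 170 = 5440.00, centroid at (16.00, 85.00).
horizontal leg: A = 140 × 26 = 3640.00, centroid at (102.00, 13.00).
gusset: A = ½·60·80 = 2400.00, centroid at (52.00, 52.67).
ΣA = 11480.00 mm², ΣAx̄ = 583120.00 mm³, ΣAȳ = 636120.00 mm³.
x̄ = 583120.00/11480.00 = 50.79 mm; ȳ = 636120.00/11480.00 = 55.41 mm.

x̄ = 50.79 mm, ȳ = 55.41 mm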